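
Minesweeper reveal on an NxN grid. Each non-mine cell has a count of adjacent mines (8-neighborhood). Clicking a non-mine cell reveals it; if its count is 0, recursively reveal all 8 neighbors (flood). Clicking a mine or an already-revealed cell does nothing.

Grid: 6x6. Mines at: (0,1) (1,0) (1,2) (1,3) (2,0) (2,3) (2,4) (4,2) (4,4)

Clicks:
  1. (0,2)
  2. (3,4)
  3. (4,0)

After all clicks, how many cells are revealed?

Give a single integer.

Answer: 8

Derivation:
Click 1 (0,2) count=3: revealed 1 new [(0,2)] -> total=1
Click 2 (3,4) count=3: revealed 1 new [(3,4)] -> total=2
Click 3 (4,0) count=0: revealed 6 new [(3,0) (3,1) (4,0) (4,1) (5,0) (5,1)] -> total=8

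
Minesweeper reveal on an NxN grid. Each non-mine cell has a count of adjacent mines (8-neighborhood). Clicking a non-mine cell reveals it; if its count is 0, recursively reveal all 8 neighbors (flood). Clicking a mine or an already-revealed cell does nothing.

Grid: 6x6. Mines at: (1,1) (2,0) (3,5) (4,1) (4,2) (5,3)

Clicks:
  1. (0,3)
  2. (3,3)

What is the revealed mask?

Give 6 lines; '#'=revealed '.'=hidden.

Answer: ..####
..####
..####
..###.
......
......

Derivation:
Click 1 (0,3) count=0: revealed 15 new [(0,2) (0,3) (0,4) (0,5) (1,2) (1,3) (1,4) (1,5) (2,2) (2,3) (2,4) (2,5) (3,2) (3,3) (3,4)] -> total=15
Click 2 (3,3) count=1: revealed 0 new [(none)] -> total=15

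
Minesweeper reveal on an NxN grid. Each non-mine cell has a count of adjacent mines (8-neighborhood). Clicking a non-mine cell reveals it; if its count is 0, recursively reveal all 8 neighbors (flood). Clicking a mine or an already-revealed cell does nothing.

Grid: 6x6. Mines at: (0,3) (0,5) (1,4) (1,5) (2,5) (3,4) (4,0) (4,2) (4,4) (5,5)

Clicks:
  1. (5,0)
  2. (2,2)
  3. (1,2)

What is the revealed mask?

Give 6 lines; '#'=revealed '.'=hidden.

Click 1 (5,0) count=1: revealed 1 new [(5,0)] -> total=1
Click 2 (2,2) count=0: revealed 15 new [(0,0) (0,1) (0,2) (1,0) (1,1) (1,2) (1,3) (2,0) (2,1) (2,2) (2,3) (3,0) (3,1) (3,2) (3,3)] -> total=16
Click 3 (1,2) count=1: revealed 0 new [(none)] -> total=16

Answer: ###...
####..
####..
####..
......
#.....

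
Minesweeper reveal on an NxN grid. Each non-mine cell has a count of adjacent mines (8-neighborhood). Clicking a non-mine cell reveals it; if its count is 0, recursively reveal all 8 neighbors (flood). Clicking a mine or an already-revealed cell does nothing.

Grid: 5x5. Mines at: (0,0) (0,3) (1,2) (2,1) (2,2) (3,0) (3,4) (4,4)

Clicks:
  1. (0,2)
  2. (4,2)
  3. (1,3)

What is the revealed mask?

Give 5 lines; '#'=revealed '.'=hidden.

Answer: ..#..
...#.
.....
.###.
.###.

Derivation:
Click 1 (0,2) count=2: revealed 1 new [(0,2)] -> total=1
Click 2 (4,2) count=0: revealed 6 new [(3,1) (3,2) (3,3) (4,1) (4,2) (4,3)] -> total=7
Click 3 (1,3) count=3: revealed 1 new [(1,3)] -> total=8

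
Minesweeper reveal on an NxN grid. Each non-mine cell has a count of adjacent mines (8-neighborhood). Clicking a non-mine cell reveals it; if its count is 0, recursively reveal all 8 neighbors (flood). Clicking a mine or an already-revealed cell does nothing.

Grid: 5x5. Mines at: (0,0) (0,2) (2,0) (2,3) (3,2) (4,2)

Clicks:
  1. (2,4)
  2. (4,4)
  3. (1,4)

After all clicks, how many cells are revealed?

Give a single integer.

Click 1 (2,4) count=1: revealed 1 new [(2,4)] -> total=1
Click 2 (4,4) count=0: revealed 4 new [(3,3) (3,4) (4,3) (4,4)] -> total=5
Click 3 (1,4) count=1: revealed 1 new [(1,4)] -> total=6

Answer: 6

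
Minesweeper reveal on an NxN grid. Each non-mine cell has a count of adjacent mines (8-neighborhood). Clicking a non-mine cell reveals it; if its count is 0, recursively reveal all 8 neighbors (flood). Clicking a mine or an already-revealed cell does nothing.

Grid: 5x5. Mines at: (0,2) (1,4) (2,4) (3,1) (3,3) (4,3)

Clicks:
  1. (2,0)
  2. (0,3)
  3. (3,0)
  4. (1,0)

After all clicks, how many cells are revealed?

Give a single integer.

Click 1 (2,0) count=1: revealed 1 new [(2,0)] -> total=1
Click 2 (0,3) count=2: revealed 1 new [(0,3)] -> total=2
Click 3 (3,0) count=1: revealed 1 new [(3,0)] -> total=3
Click 4 (1,0) count=0: revealed 5 new [(0,0) (0,1) (1,0) (1,1) (2,1)] -> total=8

Answer: 8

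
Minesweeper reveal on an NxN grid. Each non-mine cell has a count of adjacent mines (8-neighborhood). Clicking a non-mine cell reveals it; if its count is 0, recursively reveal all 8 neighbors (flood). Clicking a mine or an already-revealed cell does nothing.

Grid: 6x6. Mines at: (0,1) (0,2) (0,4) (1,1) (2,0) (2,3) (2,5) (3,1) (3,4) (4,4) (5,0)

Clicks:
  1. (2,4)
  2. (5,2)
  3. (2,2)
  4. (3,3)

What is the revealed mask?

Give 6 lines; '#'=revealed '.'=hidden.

Click 1 (2,4) count=3: revealed 1 new [(2,4)] -> total=1
Click 2 (5,2) count=0: revealed 6 new [(4,1) (4,2) (4,3) (5,1) (5,2) (5,3)] -> total=7
Click 3 (2,2) count=3: revealed 1 new [(2,2)] -> total=8
Click 4 (3,3) count=3: revealed 1 new [(3,3)] -> total=9

Answer: ......
......
..#.#.
...#..
.###..
.###..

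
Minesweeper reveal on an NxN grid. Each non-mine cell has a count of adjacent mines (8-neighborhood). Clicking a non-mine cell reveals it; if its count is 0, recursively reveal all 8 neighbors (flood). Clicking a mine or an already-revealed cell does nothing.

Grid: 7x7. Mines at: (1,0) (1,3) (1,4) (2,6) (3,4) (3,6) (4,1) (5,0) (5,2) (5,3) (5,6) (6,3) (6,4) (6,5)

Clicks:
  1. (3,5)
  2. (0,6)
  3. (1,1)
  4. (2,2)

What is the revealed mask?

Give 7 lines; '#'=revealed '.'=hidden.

Answer: .....##
.#...##
..#....
.....#.
.......
.......
.......

Derivation:
Click 1 (3,5) count=3: revealed 1 new [(3,5)] -> total=1
Click 2 (0,6) count=0: revealed 4 new [(0,5) (0,6) (1,5) (1,6)] -> total=5
Click 3 (1,1) count=1: revealed 1 new [(1,1)] -> total=6
Click 4 (2,2) count=1: revealed 1 new [(2,2)] -> total=7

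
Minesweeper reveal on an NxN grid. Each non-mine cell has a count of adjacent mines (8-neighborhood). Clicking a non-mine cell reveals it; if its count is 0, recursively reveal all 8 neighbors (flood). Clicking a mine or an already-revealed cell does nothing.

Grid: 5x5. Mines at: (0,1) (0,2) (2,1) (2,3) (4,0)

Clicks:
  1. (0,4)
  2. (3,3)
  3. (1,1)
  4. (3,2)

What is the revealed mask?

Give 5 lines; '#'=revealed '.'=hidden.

Click 1 (0,4) count=0: revealed 4 new [(0,3) (0,4) (1,3) (1,4)] -> total=4
Click 2 (3,3) count=1: revealed 1 new [(3,3)] -> total=5
Click 3 (1,1) count=3: revealed 1 new [(1,1)] -> total=6
Click 4 (3,2) count=2: revealed 1 new [(3,2)] -> total=7

Answer: ...##
.#.##
.....
..##.
.....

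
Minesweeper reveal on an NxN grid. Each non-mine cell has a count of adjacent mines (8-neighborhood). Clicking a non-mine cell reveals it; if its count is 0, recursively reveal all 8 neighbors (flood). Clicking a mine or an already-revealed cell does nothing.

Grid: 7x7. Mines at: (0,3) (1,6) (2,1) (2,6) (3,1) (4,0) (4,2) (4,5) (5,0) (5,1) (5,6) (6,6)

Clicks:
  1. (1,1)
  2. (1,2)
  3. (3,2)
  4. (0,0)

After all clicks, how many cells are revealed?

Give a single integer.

Answer: 7

Derivation:
Click 1 (1,1) count=1: revealed 1 new [(1,1)] -> total=1
Click 2 (1,2) count=2: revealed 1 new [(1,2)] -> total=2
Click 3 (3,2) count=3: revealed 1 new [(3,2)] -> total=3
Click 4 (0,0) count=0: revealed 4 new [(0,0) (0,1) (0,2) (1,0)] -> total=7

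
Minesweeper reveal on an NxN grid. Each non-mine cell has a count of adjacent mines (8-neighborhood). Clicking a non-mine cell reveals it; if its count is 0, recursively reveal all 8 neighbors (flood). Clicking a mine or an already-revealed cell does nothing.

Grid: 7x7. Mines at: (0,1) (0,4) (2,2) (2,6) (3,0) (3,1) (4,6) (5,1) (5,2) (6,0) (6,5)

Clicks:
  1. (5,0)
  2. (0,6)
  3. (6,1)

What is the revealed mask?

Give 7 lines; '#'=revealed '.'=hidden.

Answer: .....##
.....##
.......
.......
.......
#......
.#.....

Derivation:
Click 1 (5,0) count=2: revealed 1 new [(5,0)] -> total=1
Click 2 (0,6) count=0: revealed 4 new [(0,5) (0,6) (1,5) (1,6)] -> total=5
Click 3 (6,1) count=3: revealed 1 new [(6,1)] -> total=6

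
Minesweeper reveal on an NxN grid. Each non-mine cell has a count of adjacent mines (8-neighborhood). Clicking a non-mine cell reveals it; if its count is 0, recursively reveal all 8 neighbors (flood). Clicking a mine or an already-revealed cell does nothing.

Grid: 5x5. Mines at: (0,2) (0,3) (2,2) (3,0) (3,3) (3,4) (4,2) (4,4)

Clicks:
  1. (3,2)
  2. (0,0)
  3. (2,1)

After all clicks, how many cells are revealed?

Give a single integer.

Answer: 7

Derivation:
Click 1 (3,2) count=3: revealed 1 new [(3,2)] -> total=1
Click 2 (0,0) count=0: revealed 6 new [(0,0) (0,1) (1,0) (1,1) (2,0) (2,1)] -> total=7
Click 3 (2,1) count=2: revealed 0 new [(none)] -> total=7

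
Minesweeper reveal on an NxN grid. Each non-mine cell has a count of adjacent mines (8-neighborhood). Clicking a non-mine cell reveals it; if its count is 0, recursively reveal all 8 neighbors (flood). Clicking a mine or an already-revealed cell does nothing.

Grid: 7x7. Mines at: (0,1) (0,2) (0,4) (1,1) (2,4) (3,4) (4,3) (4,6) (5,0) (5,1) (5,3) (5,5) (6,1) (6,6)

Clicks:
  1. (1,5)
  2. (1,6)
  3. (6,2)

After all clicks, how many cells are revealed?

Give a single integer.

Click 1 (1,5) count=2: revealed 1 new [(1,5)] -> total=1
Click 2 (1,6) count=0: revealed 7 new [(0,5) (0,6) (1,6) (2,5) (2,6) (3,5) (3,6)] -> total=8
Click 3 (6,2) count=3: revealed 1 new [(6,2)] -> total=9

Answer: 9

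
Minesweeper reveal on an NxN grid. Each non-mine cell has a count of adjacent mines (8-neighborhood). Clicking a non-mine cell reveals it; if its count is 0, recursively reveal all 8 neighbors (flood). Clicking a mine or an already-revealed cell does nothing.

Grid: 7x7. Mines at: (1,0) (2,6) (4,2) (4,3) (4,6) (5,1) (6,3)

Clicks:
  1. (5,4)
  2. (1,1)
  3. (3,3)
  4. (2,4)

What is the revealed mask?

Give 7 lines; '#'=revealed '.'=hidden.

Answer: .######
.######
.#####.
.#####.
.......
....#..
.......

Derivation:
Click 1 (5,4) count=2: revealed 1 new [(5,4)] -> total=1
Click 2 (1,1) count=1: revealed 1 new [(1,1)] -> total=2
Click 3 (3,3) count=2: revealed 1 new [(3,3)] -> total=3
Click 4 (2,4) count=0: revealed 20 new [(0,1) (0,2) (0,3) (0,4) (0,5) (0,6) (1,2) (1,3) (1,4) (1,5) (1,6) (2,1) (2,2) (2,3) (2,4) (2,5) (3,1) (3,2) (3,4) (3,5)] -> total=23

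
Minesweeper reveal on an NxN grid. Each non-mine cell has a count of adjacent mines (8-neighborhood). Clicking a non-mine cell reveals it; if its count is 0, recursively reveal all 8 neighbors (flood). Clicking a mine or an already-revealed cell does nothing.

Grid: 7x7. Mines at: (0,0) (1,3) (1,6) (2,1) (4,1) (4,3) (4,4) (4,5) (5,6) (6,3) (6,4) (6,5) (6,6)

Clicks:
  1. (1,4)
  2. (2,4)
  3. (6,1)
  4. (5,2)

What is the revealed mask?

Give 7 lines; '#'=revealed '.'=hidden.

Answer: .......
....#..
....#..
.......
.......
###....
###....

Derivation:
Click 1 (1,4) count=1: revealed 1 new [(1,4)] -> total=1
Click 2 (2,4) count=1: revealed 1 new [(2,4)] -> total=2
Click 3 (6,1) count=0: revealed 6 new [(5,0) (5,1) (5,2) (6,0) (6,1) (6,2)] -> total=8
Click 4 (5,2) count=3: revealed 0 new [(none)] -> total=8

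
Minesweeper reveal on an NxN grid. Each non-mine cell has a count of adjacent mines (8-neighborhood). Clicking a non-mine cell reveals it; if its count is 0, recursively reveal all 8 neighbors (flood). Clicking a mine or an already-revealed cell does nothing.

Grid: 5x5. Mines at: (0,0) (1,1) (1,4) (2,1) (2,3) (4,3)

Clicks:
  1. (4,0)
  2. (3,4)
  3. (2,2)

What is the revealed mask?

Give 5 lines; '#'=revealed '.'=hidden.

Click 1 (4,0) count=0: revealed 6 new [(3,0) (3,1) (3,2) (4,0) (4,1) (4,2)] -> total=6
Click 2 (3,4) count=2: revealed 1 new [(3,4)] -> total=7
Click 3 (2,2) count=3: revealed 1 new [(2,2)] -> total=8

Answer: .....
.....
..#..
###.#
###..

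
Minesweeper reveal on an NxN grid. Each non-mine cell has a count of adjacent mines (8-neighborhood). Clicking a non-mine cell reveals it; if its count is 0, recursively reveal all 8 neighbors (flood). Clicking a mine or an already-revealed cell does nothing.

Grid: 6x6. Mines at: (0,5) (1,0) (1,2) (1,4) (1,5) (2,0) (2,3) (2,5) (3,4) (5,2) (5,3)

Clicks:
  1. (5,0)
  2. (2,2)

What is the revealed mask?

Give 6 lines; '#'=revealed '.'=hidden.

Answer: ......
......
..#...
##....
##....
##....

Derivation:
Click 1 (5,0) count=0: revealed 6 new [(3,0) (3,1) (4,0) (4,1) (5,0) (5,1)] -> total=6
Click 2 (2,2) count=2: revealed 1 new [(2,2)] -> total=7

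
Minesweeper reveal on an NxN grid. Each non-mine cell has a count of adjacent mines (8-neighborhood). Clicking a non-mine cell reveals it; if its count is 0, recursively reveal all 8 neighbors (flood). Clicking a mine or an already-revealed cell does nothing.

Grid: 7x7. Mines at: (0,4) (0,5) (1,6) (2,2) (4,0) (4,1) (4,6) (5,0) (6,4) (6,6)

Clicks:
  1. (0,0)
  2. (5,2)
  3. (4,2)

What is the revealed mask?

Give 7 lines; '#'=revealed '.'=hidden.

Answer: ####...
####...
##.....
##.....
..#....
..#....
.......

Derivation:
Click 1 (0,0) count=0: revealed 12 new [(0,0) (0,1) (0,2) (0,3) (1,0) (1,1) (1,2) (1,3) (2,0) (2,1) (3,0) (3,1)] -> total=12
Click 2 (5,2) count=1: revealed 1 new [(5,2)] -> total=13
Click 3 (4,2) count=1: revealed 1 new [(4,2)] -> total=14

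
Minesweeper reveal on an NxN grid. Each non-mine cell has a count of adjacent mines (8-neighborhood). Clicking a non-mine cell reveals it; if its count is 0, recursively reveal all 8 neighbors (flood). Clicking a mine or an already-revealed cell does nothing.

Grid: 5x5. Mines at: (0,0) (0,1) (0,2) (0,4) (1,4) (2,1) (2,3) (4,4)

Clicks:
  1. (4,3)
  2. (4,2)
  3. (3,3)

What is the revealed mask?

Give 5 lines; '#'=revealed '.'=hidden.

Answer: .....
.....
.....
####.
####.

Derivation:
Click 1 (4,3) count=1: revealed 1 new [(4,3)] -> total=1
Click 2 (4,2) count=0: revealed 7 new [(3,0) (3,1) (3,2) (3,3) (4,0) (4,1) (4,2)] -> total=8
Click 3 (3,3) count=2: revealed 0 new [(none)] -> total=8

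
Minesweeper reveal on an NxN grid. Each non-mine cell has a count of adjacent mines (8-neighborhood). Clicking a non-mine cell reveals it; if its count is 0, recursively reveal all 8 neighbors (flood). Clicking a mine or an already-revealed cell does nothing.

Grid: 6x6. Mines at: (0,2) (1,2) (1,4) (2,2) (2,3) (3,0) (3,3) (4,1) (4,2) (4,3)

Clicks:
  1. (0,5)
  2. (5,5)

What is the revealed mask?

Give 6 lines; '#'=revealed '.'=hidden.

Click 1 (0,5) count=1: revealed 1 new [(0,5)] -> total=1
Click 2 (5,5) count=0: revealed 8 new [(2,4) (2,5) (3,4) (3,5) (4,4) (4,5) (5,4) (5,5)] -> total=9

Answer: .....#
......
....##
....##
....##
....##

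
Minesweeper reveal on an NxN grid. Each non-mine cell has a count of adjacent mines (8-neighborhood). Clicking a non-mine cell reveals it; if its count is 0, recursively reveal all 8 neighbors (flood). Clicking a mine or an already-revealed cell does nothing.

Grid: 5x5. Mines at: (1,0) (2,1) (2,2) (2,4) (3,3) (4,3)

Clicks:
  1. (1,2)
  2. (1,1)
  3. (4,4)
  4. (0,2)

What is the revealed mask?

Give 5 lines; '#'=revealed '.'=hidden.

Click 1 (1,2) count=2: revealed 1 new [(1,2)] -> total=1
Click 2 (1,1) count=3: revealed 1 new [(1,1)] -> total=2
Click 3 (4,4) count=2: revealed 1 new [(4,4)] -> total=3
Click 4 (0,2) count=0: revealed 6 new [(0,1) (0,2) (0,3) (0,4) (1,3) (1,4)] -> total=9

Answer: .####
.####
.....
.....
....#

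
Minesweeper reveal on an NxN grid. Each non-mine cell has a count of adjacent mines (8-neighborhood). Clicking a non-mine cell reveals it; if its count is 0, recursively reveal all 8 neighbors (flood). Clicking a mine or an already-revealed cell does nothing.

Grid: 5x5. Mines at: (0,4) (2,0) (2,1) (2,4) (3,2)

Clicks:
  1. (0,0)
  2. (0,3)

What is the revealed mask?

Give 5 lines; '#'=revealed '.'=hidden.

Click 1 (0,0) count=0: revealed 8 new [(0,0) (0,1) (0,2) (0,3) (1,0) (1,1) (1,2) (1,3)] -> total=8
Click 2 (0,3) count=1: revealed 0 new [(none)] -> total=8

Answer: ####.
####.
.....
.....
.....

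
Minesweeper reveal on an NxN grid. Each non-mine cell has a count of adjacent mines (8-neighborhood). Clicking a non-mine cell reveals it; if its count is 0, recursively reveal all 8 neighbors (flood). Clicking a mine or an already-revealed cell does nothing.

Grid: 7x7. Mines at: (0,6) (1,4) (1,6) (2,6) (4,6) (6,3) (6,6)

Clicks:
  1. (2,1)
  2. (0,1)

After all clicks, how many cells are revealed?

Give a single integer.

Click 1 (2,1) count=0: revealed 35 new [(0,0) (0,1) (0,2) (0,3) (1,0) (1,1) (1,2) (1,3) (2,0) (2,1) (2,2) (2,3) (2,4) (2,5) (3,0) (3,1) (3,2) (3,3) (3,4) (3,5) (4,0) (4,1) (4,2) (4,3) (4,4) (4,5) (5,0) (5,1) (5,2) (5,3) (5,4) (5,5) (6,0) (6,1) (6,2)] -> total=35
Click 2 (0,1) count=0: revealed 0 new [(none)] -> total=35

Answer: 35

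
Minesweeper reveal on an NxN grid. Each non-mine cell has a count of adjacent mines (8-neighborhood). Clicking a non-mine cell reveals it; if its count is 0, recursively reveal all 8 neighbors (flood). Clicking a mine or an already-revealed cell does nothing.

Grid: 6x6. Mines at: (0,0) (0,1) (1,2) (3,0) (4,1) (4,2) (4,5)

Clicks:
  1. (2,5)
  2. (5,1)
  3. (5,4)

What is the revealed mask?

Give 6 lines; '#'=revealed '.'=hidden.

Click 1 (2,5) count=0: revealed 12 new [(0,3) (0,4) (0,5) (1,3) (1,4) (1,5) (2,3) (2,4) (2,5) (3,3) (3,4) (3,5)] -> total=12
Click 2 (5,1) count=2: revealed 1 new [(5,1)] -> total=13
Click 3 (5,4) count=1: revealed 1 new [(5,4)] -> total=14

Answer: ...###
...###
...###
...###
......
.#..#.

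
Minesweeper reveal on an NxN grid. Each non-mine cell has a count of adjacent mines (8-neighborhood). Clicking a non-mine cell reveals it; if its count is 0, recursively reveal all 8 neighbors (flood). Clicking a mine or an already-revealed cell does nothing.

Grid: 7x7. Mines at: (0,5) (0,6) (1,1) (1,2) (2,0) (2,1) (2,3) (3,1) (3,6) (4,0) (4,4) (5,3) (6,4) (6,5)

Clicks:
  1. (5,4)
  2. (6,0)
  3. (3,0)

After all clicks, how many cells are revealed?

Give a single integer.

Answer: 8

Derivation:
Click 1 (5,4) count=4: revealed 1 new [(5,4)] -> total=1
Click 2 (6,0) count=0: revealed 6 new [(5,0) (5,1) (5,2) (6,0) (6,1) (6,2)] -> total=7
Click 3 (3,0) count=4: revealed 1 new [(3,0)] -> total=8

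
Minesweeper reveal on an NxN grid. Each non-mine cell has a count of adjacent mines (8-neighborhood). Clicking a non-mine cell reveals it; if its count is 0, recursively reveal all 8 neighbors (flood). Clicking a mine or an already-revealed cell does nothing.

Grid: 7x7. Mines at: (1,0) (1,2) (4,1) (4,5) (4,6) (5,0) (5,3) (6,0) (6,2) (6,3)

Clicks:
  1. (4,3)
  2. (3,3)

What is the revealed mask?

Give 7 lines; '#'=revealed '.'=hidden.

Answer: ...####
...####
..#####
..#####
..###..
.......
.......

Derivation:
Click 1 (4,3) count=1: revealed 1 new [(4,3)] -> total=1
Click 2 (3,3) count=0: revealed 20 new [(0,3) (0,4) (0,5) (0,6) (1,3) (1,4) (1,5) (1,6) (2,2) (2,3) (2,4) (2,5) (2,6) (3,2) (3,3) (3,4) (3,5) (3,6) (4,2) (4,4)] -> total=21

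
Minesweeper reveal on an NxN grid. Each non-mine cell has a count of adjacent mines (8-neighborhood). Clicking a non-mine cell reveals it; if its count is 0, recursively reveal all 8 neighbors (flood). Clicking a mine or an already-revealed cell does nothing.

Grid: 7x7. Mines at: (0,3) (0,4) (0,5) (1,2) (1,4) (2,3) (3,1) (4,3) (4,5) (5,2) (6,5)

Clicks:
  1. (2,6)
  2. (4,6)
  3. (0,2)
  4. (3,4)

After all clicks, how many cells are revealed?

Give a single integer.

Click 1 (2,6) count=0: revealed 6 new [(1,5) (1,6) (2,5) (2,6) (3,5) (3,6)] -> total=6
Click 2 (4,6) count=1: revealed 1 new [(4,6)] -> total=7
Click 3 (0,2) count=2: revealed 1 new [(0,2)] -> total=8
Click 4 (3,4) count=3: revealed 1 new [(3,4)] -> total=9

Answer: 9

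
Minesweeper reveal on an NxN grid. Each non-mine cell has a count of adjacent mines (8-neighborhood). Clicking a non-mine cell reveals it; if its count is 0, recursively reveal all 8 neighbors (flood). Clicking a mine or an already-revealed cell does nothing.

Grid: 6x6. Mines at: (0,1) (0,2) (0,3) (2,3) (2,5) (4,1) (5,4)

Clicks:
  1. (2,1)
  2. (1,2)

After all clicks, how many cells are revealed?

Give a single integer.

Click 1 (2,1) count=0: revealed 9 new [(1,0) (1,1) (1,2) (2,0) (2,1) (2,2) (3,0) (3,1) (3,2)] -> total=9
Click 2 (1,2) count=4: revealed 0 new [(none)] -> total=9

Answer: 9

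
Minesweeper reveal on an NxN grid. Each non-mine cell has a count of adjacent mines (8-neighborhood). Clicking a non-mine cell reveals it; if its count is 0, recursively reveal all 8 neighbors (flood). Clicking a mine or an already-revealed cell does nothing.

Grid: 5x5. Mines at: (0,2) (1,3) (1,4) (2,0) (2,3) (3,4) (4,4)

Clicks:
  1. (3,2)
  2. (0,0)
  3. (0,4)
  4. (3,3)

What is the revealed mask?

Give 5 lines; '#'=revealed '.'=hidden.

Answer: ##..#
##...
.....
..##.
.....

Derivation:
Click 1 (3,2) count=1: revealed 1 new [(3,2)] -> total=1
Click 2 (0,0) count=0: revealed 4 new [(0,0) (0,1) (1,0) (1,1)] -> total=5
Click 3 (0,4) count=2: revealed 1 new [(0,4)] -> total=6
Click 4 (3,3) count=3: revealed 1 new [(3,3)] -> total=7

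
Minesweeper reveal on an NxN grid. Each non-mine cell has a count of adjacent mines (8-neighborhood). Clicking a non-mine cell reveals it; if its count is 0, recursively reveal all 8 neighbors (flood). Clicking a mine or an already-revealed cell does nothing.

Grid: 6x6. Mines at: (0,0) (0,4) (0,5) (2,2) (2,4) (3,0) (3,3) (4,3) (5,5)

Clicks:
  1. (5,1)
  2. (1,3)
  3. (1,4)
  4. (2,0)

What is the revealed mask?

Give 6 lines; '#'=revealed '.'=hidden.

Click 1 (5,1) count=0: revealed 6 new [(4,0) (4,1) (4,2) (5,0) (5,1) (5,2)] -> total=6
Click 2 (1,3) count=3: revealed 1 new [(1,3)] -> total=7
Click 3 (1,4) count=3: revealed 1 new [(1,4)] -> total=8
Click 4 (2,0) count=1: revealed 1 new [(2,0)] -> total=9

Answer: ......
...##.
#.....
......
###...
###...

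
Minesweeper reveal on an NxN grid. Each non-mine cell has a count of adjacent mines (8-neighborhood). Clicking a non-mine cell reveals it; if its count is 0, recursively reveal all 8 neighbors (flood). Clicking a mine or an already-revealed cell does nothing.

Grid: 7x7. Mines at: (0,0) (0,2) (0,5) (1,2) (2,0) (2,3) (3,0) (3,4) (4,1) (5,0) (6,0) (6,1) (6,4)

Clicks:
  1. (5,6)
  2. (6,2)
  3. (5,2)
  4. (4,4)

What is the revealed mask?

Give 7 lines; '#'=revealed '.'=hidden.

Click 1 (5,6) count=0: revealed 12 new [(1,5) (1,6) (2,5) (2,6) (3,5) (3,6) (4,5) (4,6) (5,5) (5,6) (6,5) (6,6)] -> total=12
Click 2 (6,2) count=1: revealed 1 new [(6,2)] -> total=13
Click 3 (5,2) count=2: revealed 1 new [(5,2)] -> total=14
Click 4 (4,4) count=1: revealed 1 new [(4,4)] -> total=15

Answer: .......
.....##
.....##
.....##
....###
..#..##
..#..##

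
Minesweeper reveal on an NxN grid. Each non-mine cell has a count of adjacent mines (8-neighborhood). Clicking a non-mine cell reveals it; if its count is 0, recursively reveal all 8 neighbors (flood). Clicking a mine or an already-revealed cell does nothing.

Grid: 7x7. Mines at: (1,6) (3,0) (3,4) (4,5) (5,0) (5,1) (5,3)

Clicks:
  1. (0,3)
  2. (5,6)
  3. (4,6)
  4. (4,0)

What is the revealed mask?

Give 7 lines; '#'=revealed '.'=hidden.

Answer: ######.
######.
######.
.###...
####..#
......#
.......

Derivation:
Click 1 (0,3) count=0: revealed 24 new [(0,0) (0,1) (0,2) (0,3) (0,4) (0,5) (1,0) (1,1) (1,2) (1,3) (1,4) (1,5) (2,0) (2,1) (2,2) (2,3) (2,4) (2,5) (3,1) (3,2) (3,3) (4,1) (4,2) (4,3)] -> total=24
Click 2 (5,6) count=1: revealed 1 new [(5,6)] -> total=25
Click 3 (4,6) count=1: revealed 1 new [(4,6)] -> total=26
Click 4 (4,0) count=3: revealed 1 new [(4,0)] -> total=27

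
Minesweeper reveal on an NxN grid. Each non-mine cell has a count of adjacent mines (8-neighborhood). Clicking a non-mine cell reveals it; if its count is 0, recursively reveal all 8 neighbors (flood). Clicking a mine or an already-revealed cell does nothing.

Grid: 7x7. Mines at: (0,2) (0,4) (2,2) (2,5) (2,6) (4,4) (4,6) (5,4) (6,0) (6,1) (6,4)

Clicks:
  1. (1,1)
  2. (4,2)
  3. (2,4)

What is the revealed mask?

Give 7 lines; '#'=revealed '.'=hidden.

Answer: ##.....
##.....
##..#..
####...
####...
####...
.......

Derivation:
Click 1 (1,1) count=2: revealed 1 new [(1,1)] -> total=1
Click 2 (4,2) count=0: revealed 17 new [(0,0) (0,1) (1,0) (2,0) (2,1) (3,0) (3,1) (3,2) (3,3) (4,0) (4,1) (4,2) (4,3) (5,0) (5,1) (5,2) (5,3)] -> total=18
Click 3 (2,4) count=1: revealed 1 new [(2,4)] -> total=19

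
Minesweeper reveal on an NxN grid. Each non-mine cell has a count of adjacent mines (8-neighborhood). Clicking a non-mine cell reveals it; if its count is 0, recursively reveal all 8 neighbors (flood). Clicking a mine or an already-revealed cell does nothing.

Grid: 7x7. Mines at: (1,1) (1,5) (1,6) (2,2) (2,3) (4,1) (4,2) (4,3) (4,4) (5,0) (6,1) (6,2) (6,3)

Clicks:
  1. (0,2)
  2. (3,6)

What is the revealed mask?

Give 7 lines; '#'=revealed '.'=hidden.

Click 1 (0,2) count=1: revealed 1 new [(0,2)] -> total=1
Click 2 (3,6) count=0: revealed 12 new [(2,5) (2,6) (3,5) (3,6) (4,5) (4,6) (5,4) (5,5) (5,6) (6,4) (6,5) (6,6)] -> total=13

Answer: ..#....
.......
.....##
.....##
.....##
....###
....###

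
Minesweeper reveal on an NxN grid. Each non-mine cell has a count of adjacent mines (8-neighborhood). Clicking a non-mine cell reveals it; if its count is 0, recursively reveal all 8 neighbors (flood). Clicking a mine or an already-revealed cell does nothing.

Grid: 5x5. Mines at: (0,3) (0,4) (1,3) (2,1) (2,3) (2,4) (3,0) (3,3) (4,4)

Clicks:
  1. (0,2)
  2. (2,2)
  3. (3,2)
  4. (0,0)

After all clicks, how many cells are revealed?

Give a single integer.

Answer: 8

Derivation:
Click 1 (0,2) count=2: revealed 1 new [(0,2)] -> total=1
Click 2 (2,2) count=4: revealed 1 new [(2,2)] -> total=2
Click 3 (3,2) count=3: revealed 1 new [(3,2)] -> total=3
Click 4 (0,0) count=0: revealed 5 new [(0,0) (0,1) (1,0) (1,1) (1,2)] -> total=8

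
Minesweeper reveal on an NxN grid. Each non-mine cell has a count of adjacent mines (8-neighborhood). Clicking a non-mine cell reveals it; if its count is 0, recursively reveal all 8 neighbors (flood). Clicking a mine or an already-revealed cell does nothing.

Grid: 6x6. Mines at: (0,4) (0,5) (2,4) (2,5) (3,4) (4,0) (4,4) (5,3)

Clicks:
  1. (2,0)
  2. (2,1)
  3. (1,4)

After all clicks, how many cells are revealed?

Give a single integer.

Click 1 (2,0) count=0: revealed 19 new [(0,0) (0,1) (0,2) (0,3) (1,0) (1,1) (1,2) (1,3) (2,0) (2,1) (2,2) (2,3) (3,0) (3,1) (3,2) (3,3) (4,1) (4,2) (4,3)] -> total=19
Click 2 (2,1) count=0: revealed 0 new [(none)] -> total=19
Click 3 (1,4) count=4: revealed 1 new [(1,4)] -> total=20

Answer: 20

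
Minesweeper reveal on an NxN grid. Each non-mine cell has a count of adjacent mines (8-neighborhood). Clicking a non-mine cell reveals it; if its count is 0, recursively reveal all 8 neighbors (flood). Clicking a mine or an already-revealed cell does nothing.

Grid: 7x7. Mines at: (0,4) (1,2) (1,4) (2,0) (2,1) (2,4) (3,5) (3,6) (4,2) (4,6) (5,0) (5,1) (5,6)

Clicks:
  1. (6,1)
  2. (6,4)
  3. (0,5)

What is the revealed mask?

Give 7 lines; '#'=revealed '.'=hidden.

Answer: .....#.
.......
.......
.......
...###.
..####.
.#####.

Derivation:
Click 1 (6,1) count=2: revealed 1 new [(6,1)] -> total=1
Click 2 (6,4) count=0: revealed 11 new [(4,3) (4,4) (4,5) (5,2) (5,3) (5,4) (5,5) (6,2) (6,3) (6,4) (6,5)] -> total=12
Click 3 (0,5) count=2: revealed 1 new [(0,5)] -> total=13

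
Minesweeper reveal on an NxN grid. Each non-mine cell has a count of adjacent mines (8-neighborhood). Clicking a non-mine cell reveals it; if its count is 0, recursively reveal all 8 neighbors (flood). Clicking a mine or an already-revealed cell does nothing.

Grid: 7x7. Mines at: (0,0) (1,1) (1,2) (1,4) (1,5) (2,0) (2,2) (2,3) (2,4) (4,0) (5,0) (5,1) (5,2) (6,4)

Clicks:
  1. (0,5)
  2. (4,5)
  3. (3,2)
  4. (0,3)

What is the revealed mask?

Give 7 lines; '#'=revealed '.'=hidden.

Answer: ...#.#.
.......
.....##
..#####
...####
...####
.....##

Derivation:
Click 1 (0,5) count=2: revealed 1 new [(0,5)] -> total=1
Click 2 (4,5) count=0: revealed 16 new [(2,5) (2,6) (3,3) (3,4) (3,5) (3,6) (4,3) (4,4) (4,5) (4,6) (5,3) (5,4) (5,5) (5,6) (6,5) (6,6)] -> total=17
Click 3 (3,2) count=2: revealed 1 new [(3,2)] -> total=18
Click 4 (0,3) count=2: revealed 1 new [(0,3)] -> total=19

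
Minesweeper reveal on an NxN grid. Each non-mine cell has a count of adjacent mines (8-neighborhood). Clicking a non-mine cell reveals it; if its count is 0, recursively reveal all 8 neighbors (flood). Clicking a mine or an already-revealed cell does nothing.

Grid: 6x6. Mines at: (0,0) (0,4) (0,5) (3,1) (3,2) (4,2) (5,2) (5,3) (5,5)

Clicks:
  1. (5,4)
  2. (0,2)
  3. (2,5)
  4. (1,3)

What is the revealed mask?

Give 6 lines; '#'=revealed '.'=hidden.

Click 1 (5,4) count=2: revealed 1 new [(5,4)] -> total=1
Click 2 (0,2) count=0: revealed 9 new [(0,1) (0,2) (0,3) (1,1) (1,2) (1,3) (2,1) (2,2) (2,3)] -> total=10
Click 3 (2,5) count=0: revealed 10 new [(1,4) (1,5) (2,4) (2,5) (3,3) (3,4) (3,5) (4,3) (4,4) (4,5)] -> total=20
Click 4 (1,3) count=1: revealed 0 new [(none)] -> total=20

Answer: .###..
.#####
.#####
...###
...###
....#.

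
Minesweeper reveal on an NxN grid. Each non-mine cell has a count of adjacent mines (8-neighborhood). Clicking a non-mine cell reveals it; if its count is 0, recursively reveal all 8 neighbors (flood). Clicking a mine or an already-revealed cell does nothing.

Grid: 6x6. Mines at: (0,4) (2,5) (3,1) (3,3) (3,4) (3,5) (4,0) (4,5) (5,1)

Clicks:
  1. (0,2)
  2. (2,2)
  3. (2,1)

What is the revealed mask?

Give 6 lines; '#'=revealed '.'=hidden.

Click 1 (0,2) count=0: revealed 12 new [(0,0) (0,1) (0,2) (0,3) (1,0) (1,1) (1,2) (1,3) (2,0) (2,1) (2,2) (2,3)] -> total=12
Click 2 (2,2) count=2: revealed 0 new [(none)] -> total=12
Click 3 (2,1) count=1: revealed 0 new [(none)] -> total=12

Answer: ####..
####..
####..
......
......
......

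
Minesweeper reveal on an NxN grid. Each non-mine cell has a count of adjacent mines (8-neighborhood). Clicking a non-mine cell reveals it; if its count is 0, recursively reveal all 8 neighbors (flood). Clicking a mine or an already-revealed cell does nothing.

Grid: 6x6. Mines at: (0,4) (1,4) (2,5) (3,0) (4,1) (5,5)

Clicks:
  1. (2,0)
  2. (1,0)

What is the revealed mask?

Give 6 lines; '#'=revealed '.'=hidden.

Click 1 (2,0) count=1: revealed 1 new [(2,0)] -> total=1
Click 2 (1,0) count=0: revealed 22 new [(0,0) (0,1) (0,2) (0,3) (1,0) (1,1) (1,2) (1,3) (2,1) (2,2) (2,3) (2,4) (3,1) (3,2) (3,3) (3,4) (4,2) (4,3) (4,4) (5,2) (5,3) (5,4)] -> total=23

Answer: ####..
####..
#####.
.####.
..###.
..###.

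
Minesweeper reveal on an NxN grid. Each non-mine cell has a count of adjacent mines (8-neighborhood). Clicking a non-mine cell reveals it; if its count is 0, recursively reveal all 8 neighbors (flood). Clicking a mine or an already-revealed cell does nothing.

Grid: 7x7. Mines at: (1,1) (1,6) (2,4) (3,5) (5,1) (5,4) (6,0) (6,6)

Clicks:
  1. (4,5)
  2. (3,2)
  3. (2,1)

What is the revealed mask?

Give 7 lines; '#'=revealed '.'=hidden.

Click 1 (4,5) count=2: revealed 1 new [(4,5)] -> total=1
Click 2 (3,2) count=0: revealed 12 new [(2,0) (2,1) (2,2) (2,3) (3,0) (3,1) (3,2) (3,3) (4,0) (4,1) (4,2) (4,3)] -> total=13
Click 3 (2,1) count=1: revealed 0 new [(none)] -> total=13

Answer: .......
.......
####...
####...
####.#.
.......
.......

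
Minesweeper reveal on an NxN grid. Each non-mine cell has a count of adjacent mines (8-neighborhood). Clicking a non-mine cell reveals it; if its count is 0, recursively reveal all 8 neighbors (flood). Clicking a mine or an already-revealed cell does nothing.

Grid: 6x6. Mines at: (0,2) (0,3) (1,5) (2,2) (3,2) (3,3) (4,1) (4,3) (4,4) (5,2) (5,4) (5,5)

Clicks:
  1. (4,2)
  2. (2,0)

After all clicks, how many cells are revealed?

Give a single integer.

Click 1 (4,2) count=5: revealed 1 new [(4,2)] -> total=1
Click 2 (2,0) count=0: revealed 8 new [(0,0) (0,1) (1,0) (1,1) (2,0) (2,1) (3,0) (3,1)] -> total=9

Answer: 9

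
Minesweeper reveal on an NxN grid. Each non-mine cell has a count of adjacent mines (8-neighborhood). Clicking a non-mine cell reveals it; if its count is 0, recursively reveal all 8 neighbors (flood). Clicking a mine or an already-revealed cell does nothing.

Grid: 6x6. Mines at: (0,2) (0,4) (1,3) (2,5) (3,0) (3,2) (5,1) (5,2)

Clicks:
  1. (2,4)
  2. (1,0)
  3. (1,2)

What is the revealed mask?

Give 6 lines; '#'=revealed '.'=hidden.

Answer: ##....
###...
##..#.
......
......
......

Derivation:
Click 1 (2,4) count=2: revealed 1 new [(2,4)] -> total=1
Click 2 (1,0) count=0: revealed 6 new [(0,0) (0,1) (1,0) (1,1) (2,0) (2,1)] -> total=7
Click 3 (1,2) count=2: revealed 1 new [(1,2)] -> total=8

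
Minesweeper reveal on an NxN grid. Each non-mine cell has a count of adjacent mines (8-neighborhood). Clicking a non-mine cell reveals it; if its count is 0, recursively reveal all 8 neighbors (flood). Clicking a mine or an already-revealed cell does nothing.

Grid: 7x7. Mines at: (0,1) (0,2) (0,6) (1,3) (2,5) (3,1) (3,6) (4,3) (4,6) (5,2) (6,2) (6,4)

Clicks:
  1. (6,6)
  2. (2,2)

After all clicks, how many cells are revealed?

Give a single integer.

Click 1 (6,6) count=0: revealed 4 new [(5,5) (5,6) (6,5) (6,6)] -> total=4
Click 2 (2,2) count=2: revealed 1 new [(2,2)] -> total=5

Answer: 5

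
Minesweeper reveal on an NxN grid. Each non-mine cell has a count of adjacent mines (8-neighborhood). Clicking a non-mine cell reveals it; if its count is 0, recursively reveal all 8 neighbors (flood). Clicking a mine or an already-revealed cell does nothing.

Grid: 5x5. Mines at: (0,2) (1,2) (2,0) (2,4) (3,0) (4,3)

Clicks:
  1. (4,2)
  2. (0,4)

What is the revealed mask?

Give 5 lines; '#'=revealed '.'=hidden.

Click 1 (4,2) count=1: revealed 1 new [(4,2)] -> total=1
Click 2 (0,4) count=0: revealed 4 new [(0,3) (0,4) (1,3) (1,4)] -> total=5

Answer: ...##
...##
.....
.....
..#..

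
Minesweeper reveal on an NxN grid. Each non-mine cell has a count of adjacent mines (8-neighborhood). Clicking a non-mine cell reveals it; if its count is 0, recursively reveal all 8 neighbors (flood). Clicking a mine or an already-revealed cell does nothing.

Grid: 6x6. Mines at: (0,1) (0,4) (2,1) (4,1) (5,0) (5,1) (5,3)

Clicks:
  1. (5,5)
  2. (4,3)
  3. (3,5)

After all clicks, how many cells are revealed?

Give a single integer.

Click 1 (5,5) count=0: revealed 18 new [(1,2) (1,3) (1,4) (1,5) (2,2) (2,3) (2,4) (2,5) (3,2) (3,3) (3,4) (3,5) (4,2) (4,3) (4,4) (4,5) (5,4) (5,5)] -> total=18
Click 2 (4,3) count=1: revealed 0 new [(none)] -> total=18
Click 3 (3,5) count=0: revealed 0 new [(none)] -> total=18

Answer: 18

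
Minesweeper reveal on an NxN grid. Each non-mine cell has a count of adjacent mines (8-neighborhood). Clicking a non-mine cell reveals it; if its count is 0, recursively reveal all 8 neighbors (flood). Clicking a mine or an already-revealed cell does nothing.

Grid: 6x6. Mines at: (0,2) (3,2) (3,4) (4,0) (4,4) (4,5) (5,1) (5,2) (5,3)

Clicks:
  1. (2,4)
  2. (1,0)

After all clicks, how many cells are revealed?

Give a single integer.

Answer: 9

Derivation:
Click 1 (2,4) count=1: revealed 1 new [(2,4)] -> total=1
Click 2 (1,0) count=0: revealed 8 new [(0,0) (0,1) (1,0) (1,1) (2,0) (2,1) (3,0) (3,1)] -> total=9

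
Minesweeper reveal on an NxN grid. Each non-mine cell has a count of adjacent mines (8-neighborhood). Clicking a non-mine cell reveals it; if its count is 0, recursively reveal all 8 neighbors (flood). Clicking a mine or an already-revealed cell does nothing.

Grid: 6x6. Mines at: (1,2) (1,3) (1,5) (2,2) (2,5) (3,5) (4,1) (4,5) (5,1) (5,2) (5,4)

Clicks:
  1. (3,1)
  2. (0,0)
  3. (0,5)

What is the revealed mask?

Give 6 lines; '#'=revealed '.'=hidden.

Answer: ##...#
##....
##....
##....
......
......

Derivation:
Click 1 (3,1) count=2: revealed 1 new [(3,1)] -> total=1
Click 2 (0,0) count=0: revealed 7 new [(0,0) (0,1) (1,0) (1,1) (2,0) (2,1) (3,0)] -> total=8
Click 3 (0,5) count=1: revealed 1 new [(0,5)] -> total=9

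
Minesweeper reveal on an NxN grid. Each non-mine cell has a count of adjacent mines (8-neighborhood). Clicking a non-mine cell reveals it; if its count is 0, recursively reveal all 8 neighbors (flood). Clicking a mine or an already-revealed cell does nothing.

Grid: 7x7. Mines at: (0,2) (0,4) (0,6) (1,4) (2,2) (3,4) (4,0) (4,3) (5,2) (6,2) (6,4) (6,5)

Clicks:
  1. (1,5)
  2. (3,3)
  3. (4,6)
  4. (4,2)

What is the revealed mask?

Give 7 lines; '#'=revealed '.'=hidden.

Click 1 (1,5) count=3: revealed 1 new [(1,5)] -> total=1
Click 2 (3,3) count=3: revealed 1 new [(3,3)] -> total=2
Click 3 (4,6) count=0: revealed 9 new [(1,6) (2,5) (2,6) (3,5) (3,6) (4,5) (4,6) (5,5) (5,6)] -> total=11
Click 4 (4,2) count=2: revealed 1 new [(4,2)] -> total=12

Answer: .......
.....##
.....##
...#.##
..#..##
.....##
.......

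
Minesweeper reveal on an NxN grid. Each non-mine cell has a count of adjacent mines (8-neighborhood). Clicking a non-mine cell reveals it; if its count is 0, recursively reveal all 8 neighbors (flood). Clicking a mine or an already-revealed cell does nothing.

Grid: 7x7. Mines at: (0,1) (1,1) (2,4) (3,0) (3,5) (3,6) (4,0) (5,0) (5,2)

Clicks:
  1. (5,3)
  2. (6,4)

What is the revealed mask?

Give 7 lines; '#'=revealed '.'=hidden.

Answer: .......
.......
.......
.......
...####
...####
...####

Derivation:
Click 1 (5,3) count=1: revealed 1 new [(5,3)] -> total=1
Click 2 (6,4) count=0: revealed 11 new [(4,3) (4,4) (4,5) (4,6) (5,4) (5,5) (5,6) (6,3) (6,4) (6,5) (6,6)] -> total=12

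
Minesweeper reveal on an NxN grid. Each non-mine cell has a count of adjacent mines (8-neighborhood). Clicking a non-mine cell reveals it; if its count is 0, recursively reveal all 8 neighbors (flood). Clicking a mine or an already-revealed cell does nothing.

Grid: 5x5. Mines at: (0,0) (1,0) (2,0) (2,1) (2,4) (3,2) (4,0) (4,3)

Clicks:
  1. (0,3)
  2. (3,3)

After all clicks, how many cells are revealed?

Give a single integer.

Answer: 9

Derivation:
Click 1 (0,3) count=0: revealed 8 new [(0,1) (0,2) (0,3) (0,4) (1,1) (1,2) (1,3) (1,4)] -> total=8
Click 2 (3,3) count=3: revealed 1 new [(3,3)] -> total=9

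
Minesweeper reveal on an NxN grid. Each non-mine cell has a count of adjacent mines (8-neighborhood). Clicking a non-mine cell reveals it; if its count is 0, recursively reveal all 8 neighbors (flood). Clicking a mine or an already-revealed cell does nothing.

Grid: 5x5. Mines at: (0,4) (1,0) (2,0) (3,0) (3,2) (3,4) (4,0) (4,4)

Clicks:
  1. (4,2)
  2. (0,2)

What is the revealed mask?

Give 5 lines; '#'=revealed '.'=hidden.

Click 1 (4,2) count=1: revealed 1 new [(4,2)] -> total=1
Click 2 (0,2) count=0: revealed 9 new [(0,1) (0,2) (0,3) (1,1) (1,2) (1,3) (2,1) (2,2) (2,3)] -> total=10

Answer: .###.
.###.
.###.
.....
..#..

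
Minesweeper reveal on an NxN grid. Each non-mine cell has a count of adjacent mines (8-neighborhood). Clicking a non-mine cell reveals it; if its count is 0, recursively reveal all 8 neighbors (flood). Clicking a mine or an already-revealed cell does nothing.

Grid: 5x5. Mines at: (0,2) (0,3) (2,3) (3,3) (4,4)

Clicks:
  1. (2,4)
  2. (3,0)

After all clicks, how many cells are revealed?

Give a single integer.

Answer: 15

Derivation:
Click 1 (2,4) count=2: revealed 1 new [(2,4)] -> total=1
Click 2 (3,0) count=0: revealed 14 new [(0,0) (0,1) (1,0) (1,1) (1,2) (2,0) (2,1) (2,2) (3,0) (3,1) (3,2) (4,0) (4,1) (4,2)] -> total=15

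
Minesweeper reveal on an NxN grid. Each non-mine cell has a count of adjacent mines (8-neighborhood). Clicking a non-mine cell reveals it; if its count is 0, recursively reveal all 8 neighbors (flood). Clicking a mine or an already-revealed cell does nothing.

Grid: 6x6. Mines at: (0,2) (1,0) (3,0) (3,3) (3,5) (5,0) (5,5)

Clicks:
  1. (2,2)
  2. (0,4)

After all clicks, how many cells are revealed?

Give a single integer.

Answer: 10

Derivation:
Click 1 (2,2) count=1: revealed 1 new [(2,2)] -> total=1
Click 2 (0,4) count=0: revealed 9 new [(0,3) (0,4) (0,5) (1,3) (1,4) (1,5) (2,3) (2,4) (2,5)] -> total=10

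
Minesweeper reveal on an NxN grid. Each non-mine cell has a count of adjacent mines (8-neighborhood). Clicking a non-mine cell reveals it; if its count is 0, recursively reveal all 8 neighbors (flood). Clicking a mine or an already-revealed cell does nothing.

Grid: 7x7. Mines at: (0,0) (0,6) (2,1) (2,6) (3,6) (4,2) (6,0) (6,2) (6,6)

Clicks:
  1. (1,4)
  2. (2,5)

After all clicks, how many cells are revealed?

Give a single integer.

Answer: 27

Derivation:
Click 1 (1,4) count=0: revealed 27 new [(0,1) (0,2) (0,3) (0,4) (0,5) (1,1) (1,2) (1,3) (1,4) (1,5) (2,2) (2,3) (2,4) (2,5) (3,2) (3,3) (3,4) (3,5) (4,3) (4,4) (4,5) (5,3) (5,4) (5,5) (6,3) (6,4) (6,5)] -> total=27
Click 2 (2,5) count=2: revealed 0 new [(none)] -> total=27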